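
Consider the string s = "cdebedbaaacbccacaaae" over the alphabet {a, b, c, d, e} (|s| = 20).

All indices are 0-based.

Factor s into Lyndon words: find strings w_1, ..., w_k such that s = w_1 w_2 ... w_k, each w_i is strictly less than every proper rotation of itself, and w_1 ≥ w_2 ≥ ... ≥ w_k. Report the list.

["cde", "bed", "b", "aaacbccacaaae"]

emit factor 1: 'cde' (i=0, period=3)
emit factor 2: 'bed' (i=3, period=3)
emit factor 3: 'b' (i=6, period=1)
emit factor 4: 'aaacbccacaaae' (i=7, period=13)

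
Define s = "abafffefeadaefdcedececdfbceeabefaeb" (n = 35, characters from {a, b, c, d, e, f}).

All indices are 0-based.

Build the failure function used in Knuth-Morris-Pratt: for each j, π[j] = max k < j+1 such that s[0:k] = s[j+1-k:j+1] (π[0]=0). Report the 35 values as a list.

π[0] = 0
j=1 s[j]='b': π[1]=0 (border '')
j=2 s[j]='a': π[2]=1 (border 'a')
j=3 s[j]='f': k: 1→0; π[3]=0 (border '')
j=4 s[j]='f': π[4]=0 (border '')
j=5 s[j]='f': π[5]=0 (border '')
j=6 s[j]='e': π[6]=0 (border '')
j=7 s[j]='f': π[7]=0 (border '')
j=8 s[j]='e': π[8]=0 (border '')
j=9 s[j]='a': π[9]=1 (border 'a')
j=10 s[j]='d': k: 1→0; π[10]=0 (border '')
j=11 s[j]='a': π[11]=1 (border 'a')
j=12 s[j]='e': k: 1→0; π[12]=0 (border '')
j=13 s[j]='f': π[13]=0 (border '')
j=14 s[j]='d': π[14]=0 (border '')
j=15 s[j]='c': π[15]=0 (border '')
j=16 s[j]='e': π[16]=0 (border '')
j=17 s[j]='d': π[17]=0 (border '')
j=18 s[j]='e': π[18]=0 (border '')
j=19 s[j]='c': π[19]=0 (border '')
j=20 s[j]='e': π[20]=0 (border '')
j=21 s[j]='c': π[21]=0 (border '')
j=22 s[j]='d': π[22]=0 (border '')
j=23 s[j]='f': π[23]=0 (border '')
j=24 s[j]='b': π[24]=0 (border '')
j=25 s[j]='c': π[25]=0 (border '')
j=26 s[j]='e': π[26]=0 (border '')
j=27 s[j]='e': π[27]=0 (border '')
j=28 s[j]='a': π[28]=1 (border 'a')
j=29 s[j]='b': π[29]=2 (border 'ab')
j=30 s[j]='e': k: 2→0; π[30]=0 (border '')
j=31 s[j]='f': π[31]=0 (border '')
j=32 s[j]='a': π[32]=1 (border 'a')
j=33 s[j]='e': k: 1→0; π[33]=0 (border '')
j=34 s[j]='b': π[34]=0 (border '')

[0, 0, 1, 0, 0, 0, 0, 0, 0, 1, 0, 1, 0, 0, 0, 0, 0, 0, 0, 0, 0, 0, 0, 0, 0, 0, 0, 0, 1, 2, 0, 0, 1, 0, 0]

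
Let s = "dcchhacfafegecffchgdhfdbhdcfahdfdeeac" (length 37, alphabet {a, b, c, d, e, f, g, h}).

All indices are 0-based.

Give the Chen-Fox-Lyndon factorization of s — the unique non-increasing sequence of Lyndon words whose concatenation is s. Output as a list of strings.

emit factor 1: 'd' (i=0, period=1)
emit factor 2: 'cchh' (i=1, period=4)
emit factor 3: 'acfafegecffchgdhfdbhdcfahdfdee' (i=5, period=30)
emit factor 4: 'ac' (i=35, period=2)

["d", "cchh", "acfafegecffchgdhfdbhdcfahdfdee", "ac"]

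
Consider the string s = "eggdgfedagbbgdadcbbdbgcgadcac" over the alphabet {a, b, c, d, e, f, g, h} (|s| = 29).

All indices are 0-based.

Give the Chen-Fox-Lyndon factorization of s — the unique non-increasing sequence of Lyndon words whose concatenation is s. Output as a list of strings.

emit factor 1: 'egg' (i=0, period=3)
emit factor 2: 'dgfe' (i=3, period=4)
emit factor 3: 'd' (i=7, period=1)
emit factor 4: 'agbbgd' (i=8, period=6)
emit factor 5: 'adcbbdbgcg' (i=14, period=10)
emit factor 6: 'adc' (i=24, period=3)
emit factor 7: 'ac' (i=27, period=2)

["egg", "dgfe", "d", "agbbgd", "adcbbdbgcg", "adc", "ac"]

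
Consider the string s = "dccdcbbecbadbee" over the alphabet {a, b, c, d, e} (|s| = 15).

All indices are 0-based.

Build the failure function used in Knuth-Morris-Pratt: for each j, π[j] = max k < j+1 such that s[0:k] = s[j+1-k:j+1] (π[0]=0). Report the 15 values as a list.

π[0] = 0
j=1 s[j]='c': π[1]=0 (border '')
j=2 s[j]='c': π[2]=0 (border '')
j=3 s[j]='d': π[3]=1 (border 'd')
j=4 s[j]='c': π[4]=2 (border 'dc')
j=5 s[j]='b': k: 2→0; π[5]=0 (border '')
j=6 s[j]='b': π[6]=0 (border '')
j=7 s[j]='e': π[7]=0 (border '')
j=8 s[j]='c': π[8]=0 (border '')
j=9 s[j]='b': π[9]=0 (border '')
j=10 s[j]='a': π[10]=0 (border '')
j=11 s[j]='d': π[11]=1 (border 'd')
j=12 s[j]='b': k: 1→0; π[12]=0 (border '')
j=13 s[j]='e': π[13]=0 (border '')
j=14 s[j]='e': π[14]=0 (border '')

[0, 0, 0, 1, 2, 0, 0, 0, 0, 0, 0, 1, 0, 0, 0]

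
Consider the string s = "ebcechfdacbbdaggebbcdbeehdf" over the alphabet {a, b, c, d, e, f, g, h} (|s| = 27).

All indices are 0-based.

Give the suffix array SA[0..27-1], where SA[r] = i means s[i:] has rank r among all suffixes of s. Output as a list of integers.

rank→(start, suffix):
  0 → (8, 'acbbdaggebbcdbeehdf')
  1 → (13, 'aggebbcdbeehdf')
  2 → (17, 'bbcdbeehdf')
  3 → (10, 'bbdaggebbcdbeehdf')
  4 → (18, 'bcdbeehdf')
  5 → (1, 'bcechfdacbbdaggebbcdbeehdf')
  6 → (11, 'bdaggebbcdbeehdf')
  7 → (21, 'beehdf')
  8 → (9, 'cbbdaggebbcdbeehdf')
  9 → (19, 'cdbeehdf')
  10 → (2, 'cechfdacbbdaggebbcdbeehdf')
  11 → (4, 'chfdacbbdaggebbcdbeehdf')
  12 → (7, 'dacbbdaggebbcdbeehdf')
  13 → (12, 'daggebbcdbeehdf')
  14 → (20, 'dbeehdf')
  15 → (25, 'df')
  16 → (16, 'ebbcdbeehdf')
  17 → (0, 'ebcechfdacbbdaggebbcdbeehdf')
  18 → (3, 'echfdacbbdaggebbcdbeehdf')
  19 → (22, 'eehdf')
  20 → (23, 'ehdf')
  21 → (26, 'f')
  22 → (6, 'fdacbbdaggebbcdbeehdf')
  23 → (15, 'gebbcdbeehdf')
  24 → (14, 'ggebbcdbeehdf')
  25 → (24, 'hdf')
  26 → (5, 'hfdacbbdaggebbcdbeehdf')

[8, 13, 17, 10, 18, 1, 11, 21, 9, 19, 2, 4, 7, 12, 20, 25, 16, 0, 3, 22, 23, 26, 6, 15, 14, 24, 5]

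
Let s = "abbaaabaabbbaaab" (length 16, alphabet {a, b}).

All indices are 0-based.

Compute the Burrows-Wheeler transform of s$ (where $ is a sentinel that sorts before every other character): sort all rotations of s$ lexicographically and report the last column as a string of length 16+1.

rank  rotation           last
    0  $abbaaabaabbbaaab  b
    1  aaab$abbaaabaabbb  b
    2  aaabaabbbaaab$abb  b
    3  aab$abbaaabaabbba  a
    4  aabaabbbaaab$abba  a
    5  aabbbaaab$abbaaab  b
    6  ab$abbaaabaabbbaa  a
    7  abaabbbaaab$abbaa  a
    8  abbaaabaabbbaaab$  $
    9  abbbaaab$abbaaaba  a
   10  b$abbaaabaabbbaaa  a
   11  baaab$abbaaabaabb  b
   12  baaabaabbbaaab$ab  b
   13  baabbbaaab$abbaaa  a
   14  bbaaab$abbaaabaab  b
   15  bbaaabaabbbaaab$a  a
   16  bbbaaab$abbaaabaa  a

bbbaabaa$aabbabaa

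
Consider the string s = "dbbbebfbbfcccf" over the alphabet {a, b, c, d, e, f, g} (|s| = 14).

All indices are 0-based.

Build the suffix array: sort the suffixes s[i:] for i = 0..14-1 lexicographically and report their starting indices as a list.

sorted suffixes:
  #0 SA[0]=1  'bbbebfbbfcccf'
  #1 SA[1]=2  'bbebfbbfcccf'
  #2 SA[2]=7  'bbfcccf'
  #3 SA[3]=3  'bebfbbfcccf'
  #4 SA[4]=5  'bfbbfcccf'
  #5 SA[5]=8  'bfcccf'
  #6 SA[6]=10  'cccf'
  #7 SA[7]=11  'ccf'
  #8 SA[8]=12  'cf'
  #9 SA[9]=0  'dbbbebfbbfcccf'
  #10 SA[10]=4  'ebfbbfcccf'
  #11 SA[11]=13  'f'
  #12 SA[12]=6  'fbbfcccf'
  #13 SA[13]=9  'fcccf'

[1, 2, 7, 3, 5, 8, 10, 11, 12, 0, 4, 13, 6, 9]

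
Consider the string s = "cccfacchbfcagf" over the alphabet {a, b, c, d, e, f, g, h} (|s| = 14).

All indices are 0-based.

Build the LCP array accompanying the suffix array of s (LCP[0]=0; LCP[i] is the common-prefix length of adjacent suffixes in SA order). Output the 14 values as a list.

[0, 1, 0, 0, 1, 2, 2, 1, 1, 0, 1, 1, 0, 0]

sorted suffixes:
  #0 SA[0]=4  'acchbfcagf'
  #1 SA[1]=11  'agf'
  #2 SA[2]=8  'bfcagf'
  #3 SA[3]=10  'cagf'
  #4 SA[4]=0  'cccfacchbfcagf'
  #5 SA[5]=1  'ccfacchbfcagf'
  #6 SA[6]=5  'cchbfcagf'
  #7 SA[7]=2  'cfacchbfcagf'
  #8 SA[8]=6  'chbfcagf'
  #9 SA[9]=13  'f'
  #10 SA[10]=3  'facchbfcagf'
  #11 SA[11]=9  'fcagf'
  #12 SA[12]=12  'gf'
  #13 SA[13]=7  'hbfcagf'

SA = [4, 11, 8, 10, 0, 1, 5, 2, 6, 13, 3, 9, 12, 7]
rank  pair      lcp
   1  s[4:],s[11:]  1  'a'
   2  s[11:],s[8:]  0  ''
   3  s[8:],s[10:]  0  ''
   4  s[10:],s[0:]  1  'c'
   5  s[0:],s[1:]  2  'cc'
   6  s[1:],s[5:]  2  'cc'
   7  s[5:],s[2:]  1  'c'
   8  s[2:],s[6:]  1  'c'
   9  s[6:],s[13:]  0  ''
  10  s[13:],s[3:]  1  'f'
  11  s[3:],s[9:]  1  'f'
  12  s[9:],s[12:]  0  ''
  13  s[12:],s[7:]  0  ''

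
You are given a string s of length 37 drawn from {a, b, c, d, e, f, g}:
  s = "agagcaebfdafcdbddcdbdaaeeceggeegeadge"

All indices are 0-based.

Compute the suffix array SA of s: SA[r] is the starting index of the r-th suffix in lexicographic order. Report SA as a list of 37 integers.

[21, 33, 5, 22, 10, 0, 2, 19, 14, 7, 4, 17, 12, 25, 20, 9, 18, 13, 16, 15, 34, 36, 32, 6, 24, 23, 29, 30, 26, 11, 8, 1, 3, 35, 31, 28, 27]

sorted suffixes:
  #0 SA[0]=21  'aaeeceggeegeadge'
  #1 SA[1]=33  'adge'
  #2 SA[2]=5  'aebfdafcdbddcdbdaaeeceggeegeadge'
  #3 SA[3]=22  'aeeceggeegeadge'
  #4 SA[4]=10  'afcdbddcdbdaaeeceggeegeadge'
  #5 SA[5]=0  'agagcaebfdafcdbddcdbdaaeeceggeegeadge'
  #6 SA[6]=2  'agcaebfdafcdbddcdbdaaeeceggeegeadge'
  #7 SA[7]=19  'bdaaeeceggeegeadge'
  #8 SA[8]=14  'bddcdbdaaeeceggeegeadge'
  #9 SA[9]=7  'bfdafcdbddcdbdaaeeceggeegeadge'
  #10 SA[10]=4  'caebfdafcdbddcdbdaaeeceggeegeadge'
  #11 SA[11]=17  'cdbdaaeeceggeegeadge'
  #12 SA[12]=12  'cdbddcdbdaaeeceggeegeadge'
  #13 SA[13]=25  'ceggeegeadge'
  #14 SA[14]=20  'daaeeceggeegeadge'
  #15 SA[15]=9  'dafcdbddcdbdaaeeceggeegeadge'
  #16 SA[16]=18  'dbdaaeeceggeegeadge'
  #17 SA[17]=13  'dbddcdbdaaeeceggeegeadge'
  #18 SA[18]=16  'dcdbdaaeeceggeegeadge'
  #19 SA[19]=15  'ddcdbdaaeeceggeegeadge'
  #20 SA[20]=34  'dge'
  #21 SA[21]=36  'e'
  #22 SA[22]=32  'eadge'
  #23 SA[23]=6  'ebfdafcdbddcdbdaaeeceggeegeadge'
  #24 SA[24]=24  'eceggeegeadge'
  #25 SA[25]=23  'eeceggeegeadge'
  #26 SA[26]=29  'eegeadge'
  #27 SA[27]=30  'egeadge'
  #28 SA[28]=26  'eggeegeadge'
  #29 SA[29]=11  'fcdbddcdbdaaeeceggeegeadge'
  #30 SA[30]=8  'fdafcdbddcdbdaaeeceggeegeadge'
  #31 SA[31]=1  'gagcaebfdafcdbddcdbdaaeeceggeegeadge'
  #32 SA[32]=3  'gcaebfdafcdbddcdbdaaeeceggeegeadge'
  #33 SA[33]=35  'ge'
  #34 SA[34]=31  'geadge'
  #35 SA[35]=28  'geegeadge'
  #36 SA[36]=27  'ggeegeadge'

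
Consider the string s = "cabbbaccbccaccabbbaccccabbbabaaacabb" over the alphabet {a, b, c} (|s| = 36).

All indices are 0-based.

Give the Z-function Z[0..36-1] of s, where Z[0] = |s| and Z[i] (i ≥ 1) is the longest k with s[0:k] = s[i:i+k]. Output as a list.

[36, 0, 0, 0, 0, 0, 1, 1, 0, 1, 2, 0, 1, 8, 0, 0, 0, 0, 0, 1, 1, 1, 6, 0, 0, 0, 0, 0, 0, 0, 0, 0, 4, 0, 0, 0]

Z[0]=36
i=1: fresh scan; Z[1]=0
i=2: fresh scan; Z[2]=0
i=3: fresh scan; Z[3]=0
i=4: fresh scan; Z[4]=0
i=5: fresh scan; Z[5]=0
i=6: fresh scan; Z[6]=1 extend→box=[6,7)
i=7: fresh scan; Z[7]=1 extend→box=[7,8)
i=8: fresh scan; Z[8]=0
i=9: fresh scan; Z[9]=1 extend→box=[9,10)
i=10: fresh scan; Z[10]=2 extend→box=[10,12)
i=11: min(r-i=1, Z[1]=0)=0; Z[11]=0
i=12: fresh scan; Z[12]=1 extend→box=[12,13)
i=13: fresh scan; Z[13]=8 extend→box=[13,21)
i=14: min(r-i=7, Z[1]=0)=0; Z[14]=0
i=15: min(r-i=6, Z[2]=0)=0; Z[15]=0
i=16: min(r-i=5, Z[3]=0)=0; Z[16]=0
i=17: min(r-i=4, Z[4]=0)=0; Z[17]=0
i=18: min(r-i=3, Z[5]=0)=0; Z[18]=0
i=19: min(r-i=2, Z[6]=1)=1; Z[19]=1
i=20: min(r-i=1, Z[7]=1)=1; Z[20]=1
i=21: fresh scan; Z[21]=1 extend→box=[21,22)
i=22: fresh scan; Z[22]=6 extend→box=[22,28)
i=23: min(r-i=5, Z[1]=0)=0; Z[23]=0
i=24: min(r-i=4, Z[2]=0)=0; Z[24]=0
i=25: min(r-i=3, Z[3]=0)=0; Z[25]=0
i=26: min(r-i=2, Z[4]=0)=0; Z[26]=0
i=27: min(r-i=1, Z[5]=0)=0; Z[27]=0
i=28: fresh scan; Z[28]=0
i=29: fresh scan; Z[29]=0
i=30: fresh scan; Z[30]=0
i=31: fresh scan; Z[31]=0
i=32: fresh scan; Z[32]=4 extend→box=[32,36)
i=33: min(r-i=3, Z[1]=0)=0; Z[33]=0
i=34: min(r-i=2, Z[2]=0)=0; Z[34]=0
i=35: min(r-i=1, Z[3]=0)=0; Z[35]=0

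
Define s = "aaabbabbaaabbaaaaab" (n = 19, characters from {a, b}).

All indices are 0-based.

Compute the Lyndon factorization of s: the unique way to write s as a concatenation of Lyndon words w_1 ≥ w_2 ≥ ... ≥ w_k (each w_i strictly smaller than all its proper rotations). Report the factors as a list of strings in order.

["aaabbabb", "aaabb", "aaaaab"]

emit factor 1: 'aaabbabb' (i=0, period=8)
emit factor 2: 'aaabb' (i=8, period=5)
emit factor 3: 'aaaaab' (i=13, period=6)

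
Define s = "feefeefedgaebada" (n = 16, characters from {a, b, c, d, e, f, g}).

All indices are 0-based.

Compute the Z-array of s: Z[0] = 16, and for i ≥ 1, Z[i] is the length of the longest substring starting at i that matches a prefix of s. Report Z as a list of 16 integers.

Z[0]=16
i=1: fresh scan; Z[1]=0
i=2: fresh scan; Z[2]=0
i=3: fresh scan; Z[3]=5 scan→box=[3,8)
i=4: min(r-i=4, Z[1]=0)=0; Z[4]=0
i=5: min(r-i=3, Z[2]=0)=0; Z[5]=0
i=6: min(r-i=2, Z[3]=5)=2; Z[6]=2
i=7: min(r-i=1, Z[4]=0)=0; Z[7]=0
i=8: fresh scan; Z[8]=0
i=9: fresh scan; Z[9]=0
i=10: fresh scan; Z[10]=0
i=11: fresh scan; Z[11]=0
i=12: fresh scan; Z[12]=0
i=13: fresh scan; Z[13]=0
i=14: fresh scan; Z[14]=0
i=15: fresh scan; Z[15]=0

[16, 0, 0, 5, 0, 0, 2, 0, 0, 0, 0, 0, 0, 0, 0, 0]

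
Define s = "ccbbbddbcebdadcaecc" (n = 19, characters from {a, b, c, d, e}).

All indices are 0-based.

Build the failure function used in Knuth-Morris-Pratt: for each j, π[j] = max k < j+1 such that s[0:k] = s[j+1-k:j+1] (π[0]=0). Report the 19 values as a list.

[0, 1, 0, 0, 0, 0, 0, 0, 1, 0, 0, 0, 0, 0, 1, 0, 0, 1, 2]

π[0] = 0
j=1 s[j]='c': π[1]=1 (border 'c')
j=2 s[j]='b': k: 1→0; π[2]=0 (border '')
j=3 s[j]='b': π[3]=0 (border '')
j=4 s[j]='b': π[4]=0 (border '')
j=5 s[j]='d': π[5]=0 (border '')
j=6 s[j]='d': π[6]=0 (border '')
j=7 s[j]='b': π[7]=0 (border '')
j=8 s[j]='c': π[8]=1 (border 'c')
j=9 s[j]='e': k: 1→0; π[9]=0 (border '')
j=10 s[j]='b': π[10]=0 (border '')
j=11 s[j]='d': π[11]=0 (border '')
j=12 s[j]='a': π[12]=0 (border '')
j=13 s[j]='d': π[13]=0 (border '')
j=14 s[j]='c': π[14]=1 (border 'c')
j=15 s[j]='a': k: 1→0; π[15]=0 (border '')
j=16 s[j]='e': π[16]=0 (border '')
j=17 s[j]='c': π[17]=1 (border 'c')
j=18 s[j]='c': π[18]=2 (border 'cc')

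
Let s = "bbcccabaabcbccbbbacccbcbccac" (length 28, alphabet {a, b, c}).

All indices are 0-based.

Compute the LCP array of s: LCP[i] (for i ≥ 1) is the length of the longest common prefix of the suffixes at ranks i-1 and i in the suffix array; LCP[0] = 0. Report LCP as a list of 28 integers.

sorted suffixes:
  #0 SA[0]=7  'aabcbccbbbacccbcbccac'
  #1 SA[1]=5  'abaabcbccbbbacccbcbccac'
  #2 SA[2]=8  'abcbccbbbacccbcbccac'
  #3 SA[3]=26  'ac'
  #4 SA[4]=17  'acccbcbccac'
  #5 SA[5]=6  'baabcbccbbbacccbcbccac'
  #6 SA[6]=16  'bacccbcbccac'
  #7 SA[7]=15  'bbacccbcbccac'
  #8 SA[8]=14  'bbbacccbcbccac'
  #9 SA[9]=0  'bbcccabaabcbccbbbacccbcbccac'
  #10 SA[10]=21  'bcbccac'
  #11 SA[11]=9  'bcbccbbbacccbcbccac'
  #12 SA[12]=23  'bccac'
  #13 SA[13]=11  'bccbbbacccbcbccac'
  #14 SA[14]=1  'bcccabaabcbccbbbacccbcbccac'
  #15 SA[15]=27  'c'
  #16 SA[16]=4  'cabaabcbccbbbacccbcbccac'
  #17 SA[17]=25  'cac'
  #18 SA[18]=13  'cbbbacccbcbccac'
  #19 SA[19]=20  'cbcbccac'
  #20 SA[20]=22  'cbccac'
  #21 SA[21]=10  'cbccbbbacccbcbccac'
  #22 SA[22]=3  'ccabaabcbccbbbacccbcbccac'
  #23 SA[23]=24  'ccac'
  #24 SA[24]=12  'ccbbbacccbcbccac'
  #25 SA[25]=19  'ccbcbccac'
  #26 SA[26]=2  'cccabaabcbccbbbacccbcbccac'
  #27 SA[27]=18  'cccbcbccac'

SA = [7, 5, 8, 26, 17, 6, 16, 15, 14, 0, 21, 9, 23, 11, 1, 27, 4, 25, 13, 20, 22, 10, 3, 24, 12, 19, 2, 18]
[i] adj suffixes → lcp
  [1] 7/5 → 1 ('a')
  [2] 5/8 → 2 ('ab')
  [3] 8/26 → 1 ('a')
  [4] 26/17 → 2 ('ac')
  [5] 17/6 → 0 ('')
  [6] 6/16 → 2 ('ba')
  [7] 16/15 → 1 ('b')
  [8] 15/14 → 2 ('bb')
  [9] 14/0 → 2 ('bb')
  [10] 0/21 → 1 ('b')
  [11] 21/9 → 5 ('bcbcc')
  [12] 9/23 → 2 ('bc')
  [13] 23/11 → 3 ('bcc')
  [14] 11/1 → 3 ('bcc')
  [15] 1/27 → 0 ('')
  [16] 27/4 → 1 ('c')
  [17] 4/25 → 2 ('ca')
  [18] 25/13 → 1 ('c')
  [19] 13/20 → 2 ('cb')
  [20] 20/22 → 3 ('cbc')
  [21] 22/10 → 4 ('cbcc')
  [22] 10/3 → 1 ('c')
  [23] 3/24 → 3 ('cca')
  [24] 24/12 → 2 ('cc')
  [25] 12/19 → 3 ('ccb')
  [26] 19/2 → 2 ('cc')
  [27] 2/18 → 3 ('ccc')

[0, 1, 2, 1, 2, 0, 2, 1, 2, 2, 1, 5, 2, 3, 3, 0, 1, 2, 1, 2, 3, 4, 1, 3, 2, 3, 2, 3]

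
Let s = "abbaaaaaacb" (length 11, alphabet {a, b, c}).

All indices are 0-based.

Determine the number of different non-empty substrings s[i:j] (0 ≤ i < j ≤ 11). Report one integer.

rank | idx | suffix
   0 |   3 | aaaaaacb
   1 |   4 | aaaaacb
   2 |   5 | aaaacb
   3 |   6 | aaacb
   4 |   7 | aacb
   5 |   0 | abbaaaaaacb
   6 |   8 | acb
   7 |  10 | b
   8 |   2 | baaaaaacb
   9 |   1 | bbaaaaaacb
  10 |   9 | cb

SA = [3, 4, 5, 6, 7, 0, 8, 10, 2, 1, 9]
rank  pair      lcp
   1  s[3:],s[4:]  5  'aaaaa'
   2  s[4:],s[5:]  4  'aaaa'
   3  s[5:],s[6:]  3  'aaa'
   4  s[6:],s[7:]  2  'aa'
   5  s[7:],s[0:]  1  'a'
   6  s[0:],s[8:]  1  'a'
   7  s[8:],s[10:]  0  ''
   8  s[10:],s[2:]  1  'b'
   9  s[2:],s[1:]  1  'b'
  10  s[1:],s[9:]  0  ''

n(n+1)/2 = 11·12/2 = 66
Σ LCP = 0 + 5 + 4 + 3 + 2 + 1 + 1 + 0 + 1 + 1 + 0 = 18
distinct = 66 − 18 = 48

48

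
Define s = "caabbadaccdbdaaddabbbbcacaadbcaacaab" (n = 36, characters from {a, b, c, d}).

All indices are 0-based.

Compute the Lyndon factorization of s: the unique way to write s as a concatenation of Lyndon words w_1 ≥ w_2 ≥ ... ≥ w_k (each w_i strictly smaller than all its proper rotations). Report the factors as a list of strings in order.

emit factor 1: 'c' (i=0, period=1)
emit factor 2: 'aabbadaccdbdaaddabbbbcacaadbcaac' (i=1, period=32)
emit factor 3: 'aab' (i=33, period=3)

["c", "aabbadaccdbdaaddabbbbcacaadbcaac", "aab"]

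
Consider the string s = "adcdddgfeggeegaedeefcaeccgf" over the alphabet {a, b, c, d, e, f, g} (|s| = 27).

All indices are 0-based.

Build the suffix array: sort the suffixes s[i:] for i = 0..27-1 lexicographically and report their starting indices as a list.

rank | idx | suffix
   0 |   0 | adcdddgfeggeegaedeefcaeccgf
   1 |  21 | aeccgf
   2 |  14 | aedeefcaeccgf
   3 |  20 | caeccgf
   4 |  23 | ccgf
   5 |   2 | cdddgfeggeegaedeefcaeccgf
   6 |  24 | cgf
   7 |   1 | dcdddgfeggeegaedeefcaeccgf
   8 |   3 | dddgfeggeegaedeefcaeccgf
   9 |   4 | ddgfeggeegaedeefcaeccgf
  10 |  16 | deefcaeccgf
  11 |   5 | dgfeggeegaedeefcaeccgf
  12 |  22 | eccgf
  13 |  15 | edeefcaeccgf
  14 |  17 | eefcaeccgf
  15 |  11 | eegaedeefcaeccgf
  16 |  18 | efcaeccgf
  17 |  12 | egaedeefcaeccgf
  18 |   8 | eggeegaedeefcaeccgf
  19 |  26 | f
  20 |  19 | fcaeccgf
  21 |   7 | feggeegaedeefcaeccgf
  22 |  13 | gaedeefcaeccgf
  23 |  10 | geegaedeefcaeccgf
  24 |  25 | gf
  25 |   6 | gfeggeegaedeefcaeccgf
  26 |   9 | ggeegaedeefcaeccgf

[0, 21, 14, 20, 23, 2, 24, 1, 3, 4, 16, 5, 22, 15, 17, 11, 18, 12, 8, 26, 19, 7, 13, 10, 25, 6, 9]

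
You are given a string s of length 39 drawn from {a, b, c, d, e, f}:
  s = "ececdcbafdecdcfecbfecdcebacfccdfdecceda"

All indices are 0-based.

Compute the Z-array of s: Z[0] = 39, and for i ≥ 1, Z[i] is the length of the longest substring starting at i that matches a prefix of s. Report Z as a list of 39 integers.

[39, 0, 2, 0, 0, 0, 0, 0, 0, 0, 2, 0, 0, 0, 0, 2, 0, 0, 0, 2, 0, 0, 0, 1, 0, 0, 0, 0, 0, 0, 0, 0, 0, 2, 0, 0, 1, 0, 0]

Z[0]=39
i=1: i≥r, start 0; Z[1]=0
i=2: i≥r, start 0; Z[2]=2 extend→box=[2,4)
i=3: min(r-i=1, Z[1]=0)=0; Z[3]=0
i=4: i≥r, start 0; Z[4]=0
i=5: i≥r, start 0; Z[5]=0
i=6: i≥r, start 0; Z[6]=0
i=7: i≥r, start 0; Z[7]=0
i=8: i≥r, start 0; Z[8]=0
i=9: i≥r, start 0; Z[9]=0
i=10: i≥r, start 0; Z[10]=2 extend→box=[10,12)
i=11: min(r-i=1, Z[1]=0)=0; Z[11]=0
i=12: i≥r, start 0; Z[12]=0
i=13: i≥r, start 0; Z[13]=0
i=14: i≥r, start 0; Z[14]=0
i=15: i≥r, start 0; Z[15]=2 extend→box=[15,17)
i=16: min(r-i=1, Z[1]=0)=0; Z[16]=0
i=17: i≥r, start 0; Z[17]=0
i=18: i≥r, start 0; Z[18]=0
i=19: i≥r, start 0; Z[19]=2 extend→box=[19,21)
i=20: min(r-i=1, Z[1]=0)=0; Z[20]=0
i=21: i≥r, start 0; Z[21]=0
i=22: i≥r, start 0; Z[22]=0
i=23: i≥r, start 0; Z[23]=1 extend→box=[23,24)
i=24: i≥r, start 0; Z[24]=0
i=25: i≥r, start 0; Z[25]=0
i=26: i≥r, start 0; Z[26]=0
i=27: i≥r, start 0; Z[27]=0
i=28: i≥r, start 0; Z[28]=0
i=29: i≥r, start 0; Z[29]=0
i=30: i≥r, start 0; Z[30]=0
i=31: i≥r, start 0; Z[31]=0
i=32: i≥r, start 0; Z[32]=0
i=33: i≥r, start 0; Z[33]=2 extend→box=[33,35)
i=34: min(r-i=1, Z[1]=0)=0; Z[34]=0
i=35: i≥r, start 0; Z[35]=0
i=36: i≥r, start 0; Z[36]=1 extend→box=[36,37)
i=37: i≥r, start 0; Z[37]=0
i=38: i≥r, start 0; Z[38]=0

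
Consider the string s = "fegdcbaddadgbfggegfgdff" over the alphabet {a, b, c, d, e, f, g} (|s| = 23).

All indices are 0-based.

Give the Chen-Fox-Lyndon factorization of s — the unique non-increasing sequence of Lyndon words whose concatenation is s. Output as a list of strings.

["f", "eg", "d", "c", "b", "addadgbfggegfgdff"]

emit factor 1: 'f' (i=0, period=1)
emit factor 2: 'eg' (i=1, period=2)
emit factor 3: 'd' (i=3, period=1)
emit factor 4: 'c' (i=4, period=1)
emit factor 5: 'b' (i=5, period=1)
emit factor 6: 'addadgbfggegfgdff' (i=6, period=17)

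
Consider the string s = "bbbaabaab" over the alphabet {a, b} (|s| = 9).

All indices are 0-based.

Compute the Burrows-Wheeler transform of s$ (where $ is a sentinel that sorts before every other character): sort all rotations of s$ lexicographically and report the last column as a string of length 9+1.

bbbaaaabb$

rank  rotation    last
    0  $bbbaabaab  b
    1  aab$bbbaab  b
    2  aabaab$bbb  b
    3  ab$bbbaaba  a
    4  abaab$bbba  a
    5  b$bbbaabaa  a
    6  baab$bbbaa  a
    7  baabaab$bb  b
    8  bbaabaab$b  b
    9  bbbaabaab$  $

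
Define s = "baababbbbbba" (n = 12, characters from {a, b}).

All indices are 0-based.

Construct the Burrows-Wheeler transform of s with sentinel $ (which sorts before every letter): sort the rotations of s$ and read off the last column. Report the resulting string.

rank  rotation       last
    0  $baababbbbbba  a
    1  a$baababbbbbb  b
    2  aababbbbbba$b  b
    3  ababbbbbba$ba  a
    4  abbbbbba$baab  b
    5  ba$baababbbbb  b
    6  baababbbbbba$  $
    7  babbbbbba$baa  a
    8  bba$baababbbb  b
    9  bbba$baababbb  b
   10  bbbba$baababb  b
   11  bbbbba$baabab  b
   12  bbbbbba$baaba  a

abbabb$abbbba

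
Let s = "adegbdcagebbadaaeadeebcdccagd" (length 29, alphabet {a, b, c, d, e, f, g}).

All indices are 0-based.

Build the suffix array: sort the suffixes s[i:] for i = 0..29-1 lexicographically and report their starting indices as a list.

[14, 12, 17, 0, 15, 26, 7, 11, 10, 21, 4, 25, 6, 24, 22, 28, 13, 5, 23, 18, 1, 16, 9, 20, 19, 2, 3, 27, 8]

rank | idx | suffix
   0 |  14 | aaeadeebcdccagd
   1 |  12 | adaaeadeebcdccagd
   2 |  17 | adeebcdccagd
   3 |   0 | adegbdcagebbadaaeadeebcdccagd
   4 |  15 | aeadeebcdccagd
   5 |  26 | agd
   6 |   7 | agebbadaaeadeebcdccagd
   7 |  11 | badaaeadeebcdccagd
   8 |  10 | bbadaaeadeebcdccagd
   9 |  21 | bcdccagd
  10 |   4 | bdcagebbadaaeadeebcdccagd
  11 |  25 | cagd
  12 |   6 | cagebbadaaeadeebcdccagd
  13 |  24 | ccagd
  14 |  22 | cdccagd
  15 |  28 | d
  16 |  13 | daaeadeebcdccagd
  17 |   5 | dcagebbadaaeadeebcdccagd
  18 |  23 | dccagd
  19 |  18 | deebcdccagd
  20 |   1 | degbdcagebbadaaeadeebcdccagd
  21 |  16 | eadeebcdccagd
  22 |   9 | ebbadaaeadeebcdccagd
  23 |  20 | ebcdccagd
  24 |  19 | eebcdccagd
  25 |   2 | egbdcagebbadaaeadeebcdccagd
  26 |   3 | gbdcagebbadaaeadeebcdccagd
  27 |  27 | gd
  28 |   8 | gebbadaaeadeebcdccagd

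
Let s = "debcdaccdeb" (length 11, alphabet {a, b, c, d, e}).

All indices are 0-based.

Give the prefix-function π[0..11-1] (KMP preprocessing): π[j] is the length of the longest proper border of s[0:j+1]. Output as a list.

[0, 0, 0, 0, 1, 0, 0, 0, 1, 2, 3]

π[0] = 0
j=1 s[j]='e': π[1]=0 (border '')
j=2 s[j]='b': π[2]=0 (border '')
j=3 s[j]='c': π[3]=0 (border '')
j=4 s[j]='d': π[4]=1 (border 'd')
j=5 s[j]='a': k: 1→0; π[5]=0 (border '')
j=6 s[j]='c': π[6]=0 (border '')
j=7 s[j]='c': π[7]=0 (border '')
j=8 s[j]='d': π[8]=1 (border 'd')
j=9 s[j]='e': π[9]=2 (border 'de')
j=10 s[j]='b': π[10]=3 (border 'deb')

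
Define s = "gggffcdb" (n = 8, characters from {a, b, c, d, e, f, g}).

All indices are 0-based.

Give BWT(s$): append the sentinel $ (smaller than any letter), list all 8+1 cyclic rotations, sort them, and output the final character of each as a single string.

bdfcfggg$

rank  rotation   last
    0  $gggffcdb  b
    1  b$gggffcd  d
    2  cdb$gggff  f
    3  db$gggffc  c
    4  fcdb$gggf  f
    5  ffcdb$ggg  g
    6  gffcdb$gg  g
    7  ggffcdb$g  g
    8  gggffcdb$  $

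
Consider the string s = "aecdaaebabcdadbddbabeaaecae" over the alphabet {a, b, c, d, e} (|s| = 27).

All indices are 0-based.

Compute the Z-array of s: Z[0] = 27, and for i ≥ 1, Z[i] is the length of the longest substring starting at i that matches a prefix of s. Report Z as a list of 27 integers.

Z[0]=27
i=1: fresh scan; Z[1]=0
i=2: fresh scan; Z[2]=0
i=3: fresh scan; Z[3]=0
i=4: fresh scan; Z[4]=1 extend→box=[4,5)
i=5: fresh scan; Z[5]=2 extend→box=[5,7)
i=6: min(r-i=1, Z[1]=0)=0; Z[6]=0
i=7: fresh scan; Z[7]=0
i=8: fresh scan; Z[8]=1 extend→box=[8,9)
i=9: fresh scan; Z[9]=0
i=10: fresh scan; Z[10]=0
i=11: fresh scan; Z[11]=0
i=12: fresh scan; Z[12]=1 extend→box=[12,13)
i=13: fresh scan; Z[13]=0
i=14: fresh scan; Z[14]=0
i=15: fresh scan; Z[15]=0
i=16: fresh scan; Z[16]=0
i=17: fresh scan; Z[17]=0
i=18: fresh scan; Z[18]=1 extend→box=[18,19)
i=19: fresh scan; Z[19]=0
i=20: fresh scan; Z[20]=0
i=21: fresh scan; Z[21]=1 extend→box=[21,22)
i=22: fresh scan; Z[22]=3 extend→box=[22,25)
i=23: min(r-i=2, Z[1]=0)=0; Z[23]=0
i=24: min(r-i=1, Z[2]=0)=0; Z[24]=0
i=25: fresh scan; Z[25]=2 extend→box=[25,27)
i=26: min(r-i=1, Z[1]=0)=0; Z[26]=0

[27, 0, 0, 0, 1, 2, 0, 0, 1, 0, 0, 0, 1, 0, 0, 0, 0, 0, 1, 0, 0, 1, 3, 0, 0, 2, 0]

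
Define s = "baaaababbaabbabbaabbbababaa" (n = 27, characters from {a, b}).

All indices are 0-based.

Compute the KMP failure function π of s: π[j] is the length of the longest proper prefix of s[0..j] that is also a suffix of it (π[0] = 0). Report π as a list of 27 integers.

[0, 0, 0, 0, 0, 1, 2, 1, 1, 2, 3, 1, 1, 2, 1, 1, 2, 3, 1, 1, 1, 2, 1, 2, 1, 2, 3]

π[0] = 0
j=1 s[j]='a': π[1]=0 (border '')
j=2 s[j]='a': π[2]=0 (border '')
j=3 s[j]='a': π[3]=0 (border '')
j=4 s[j]='a': π[4]=0 (border '')
j=5 s[j]='b': π[5]=1 (border 'b')
j=6 s[j]='a': π[6]=2 (border 'ba')
j=7 s[j]='b': k: 2→0; π[7]=1 (border 'b')
j=8 s[j]='b': k: 1→0; π[8]=1 (border 'b')
j=9 s[j]='a': π[9]=2 (border 'ba')
j=10 s[j]='a': π[10]=3 (border 'baa')
j=11 s[j]='b': k: 3→0; π[11]=1 (border 'b')
j=12 s[j]='b': k: 1→0; π[12]=1 (border 'b')
j=13 s[j]='a': π[13]=2 (border 'ba')
j=14 s[j]='b': k: 2→0; π[14]=1 (border 'b')
j=15 s[j]='b': k: 1→0; π[15]=1 (border 'b')
j=16 s[j]='a': π[16]=2 (border 'ba')
j=17 s[j]='a': π[17]=3 (border 'baa')
j=18 s[j]='b': k: 3→0; π[18]=1 (border 'b')
j=19 s[j]='b': k: 1→0; π[19]=1 (border 'b')
j=20 s[j]='b': k: 1→0; π[20]=1 (border 'b')
j=21 s[j]='a': π[21]=2 (border 'ba')
j=22 s[j]='b': k: 2→0; π[22]=1 (border 'b')
j=23 s[j]='a': π[23]=2 (border 'ba')
j=24 s[j]='b': k: 2→0; π[24]=1 (border 'b')
j=25 s[j]='a': π[25]=2 (border 'ba')
j=26 s[j]='a': π[26]=3 (border 'baa')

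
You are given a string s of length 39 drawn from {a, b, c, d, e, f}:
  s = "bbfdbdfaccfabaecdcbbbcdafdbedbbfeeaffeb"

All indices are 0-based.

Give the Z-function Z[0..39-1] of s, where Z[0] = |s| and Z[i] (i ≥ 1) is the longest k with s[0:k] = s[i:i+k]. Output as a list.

Z[0]=39
i=1: fresh scan; Z[1]=1 grow→box=[1,2)
i=2: fresh scan; Z[2]=0
i=3: fresh scan; Z[3]=0
i=4: fresh scan; Z[4]=1 grow→box=[4,5)
i=5: fresh scan; Z[5]=0
i=6: fresh scan; Z[6]=0
i=7: fresh scan; Z[7]=0
i=8: fresh scan; Z[8]=0
i=9: fresh scan; Z[9]=0
i=10: fresh scan; Z[10]=0
i=11: fresh scan; Z[11]=0
i=12: fresh scan; Z[12]=1 grow→box=[12,13)
i=13: fresh scan; Z[13]=0
i=14: fresh scan; Z[14]=0
i=15: fresh scan; Z[15]=0
i=16: fresh scan; Z[16]=0
i=17: fresh scan; Z[17]=0
i=18: fresh scan; Z[18]=2 grow→box=[18,20)
i=19: min(r-i=1, Z[1]=1)=1; Z[19]=2 grow→box=[19,21)
i=20: min(r-i=1, Z[1]=1)=1; Z[20]=1
i=21: fresh scan; Z[21]=0
i=22: fresh scan; Z[22]=0
i=23: fresh scan; Z[23]=0
i=24: fresh scan; Z[24]=0
i=25: fresh scan; Z[25]=0
i=26: fresh scan; Z[26]=1 grow→box=[26,27)
i=27: fresh scan; Z[27]=0
i=28: fresh scan; Z[28]=0
i=29: fresh scan; Z[29]=3 grow→box=[29,32)
i=30: min(r-i=2, Z[1]=1)=1; Z[30]=1
i=31: min(r-i=1, Z[2]=0)=0; Z[31]=0
i=32: fresh scan; Z[32]=0
i=33: fresh scan; Z[33]=0
i=34: fresh scan; Z[34]=0
i=35: fresh scan; Z[35]=0
i=36: fresh scan; Z[36]=0
i=37: fresh scan; Z[37]=0
i=38: fresh scan; Z[38]=1 grow→box=[38,39)

[39, 1, 0, 0, 1, 0, 0, 0, 0, 0, 0, 0, 1, 0, 0, 0, 0, 0, 2, 2, 1, 0, 0, 0, 0, 0, 1, 0, 0, 3, 1, 0, 0, 0, 0, 0, 0, 0, 1]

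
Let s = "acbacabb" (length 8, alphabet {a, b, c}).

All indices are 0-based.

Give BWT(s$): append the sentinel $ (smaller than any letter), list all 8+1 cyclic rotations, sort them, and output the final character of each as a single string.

bcb$bcaaa

rank  rotation   last
    0  $acbacabb  b
    1  abb$acbac  c
    2  acabb$acb  b
    3  acbacabb$  $
    4  b$acbacab  b
    5  bacabb$ac  c
    6  bb$acbaca  a
    7  cabb$acba  a
    8  cbacabb$a  a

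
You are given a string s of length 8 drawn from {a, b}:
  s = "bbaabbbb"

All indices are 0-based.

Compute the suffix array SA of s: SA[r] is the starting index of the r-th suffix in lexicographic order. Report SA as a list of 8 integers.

[2, 3, 7, 1, 6, 0, 5, 4]

rank | idx | suffix
   0 |   2 | aabbbb
   1 |   3 | abbbb
   2 |   7 | b
   3 |   1 | baabbbb
   4 |   6 | bb
   5 |   0 | bbaabbbb
   6 |   5 | bbb
   7 |   4 | bbbb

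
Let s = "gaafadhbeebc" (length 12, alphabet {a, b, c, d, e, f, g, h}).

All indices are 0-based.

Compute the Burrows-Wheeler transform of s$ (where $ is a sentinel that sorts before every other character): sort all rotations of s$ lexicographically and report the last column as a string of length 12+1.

rank  rotation       last
    0  $gaafadhbeebc  c
    1  aafadhbeebc$g  g
    2  adhbeebc$gaaf  f
    3  afadhbeebc$ga  a
    4  bc$gaafadhbee  e
    5  beebc$gaafadh  h
    6  c$gaafadhbeeb  b
    7  dhbeebc$gaafa  a
    8  ebc$gaafadhbe  e
    9  eebc$gaafadhb  b
   10  fadhbeebc$gaa  a
   11  gaafadhbeebc$  $
   12  hbeebc$gaafad  d

cgfaehbaeba$d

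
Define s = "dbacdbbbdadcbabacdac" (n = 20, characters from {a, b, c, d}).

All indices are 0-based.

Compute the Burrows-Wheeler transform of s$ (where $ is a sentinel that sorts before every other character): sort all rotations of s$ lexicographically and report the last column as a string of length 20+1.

cbdbbdcaddbbadaacb$ca

rank  rotation               last
    0  $dbacdbbbdadcbabacdac  c
    1  abacdac$dbacdbbbdadcb  b
    2  ac$dbacdbbbdadcbabacd  d
    3  acdac$dbacdbbbdadcbab  b
    4  acdbbbdadcbabacdac$db  b
    5  adcbabacdac$dbacdbbbd  d
    6  babacdac$dbacdbbbdadc  c
    7  bacdac$dbacdbbbdadcba  a
    8  bacdbbbdadcbabacdac$d  d
    9  bbbdadcbabacdac$dbacd  d
   10  bbdadcbabacdac$dbacdb  b
   11  bdadcbabacdac$dbacdbb  b
   12  c$dbacdbbbdadcbabacda  a
   13  cbabacdac$dbacdbbbdad  d
   14  cdac$dbacdbbbdadcbaba  a
   15  cdbbbdadcbabacdac$dba  a
   16  dac$dbacdbbbdadcbabac  c
   17  dadcbabacdac$dbacdbbb  b
   18  dbacdbbbdadcbabacdac$  $
   19  dbbbdadcbabacdac$dbac  c
   20  dcbabacdac$dbacdbbbda  a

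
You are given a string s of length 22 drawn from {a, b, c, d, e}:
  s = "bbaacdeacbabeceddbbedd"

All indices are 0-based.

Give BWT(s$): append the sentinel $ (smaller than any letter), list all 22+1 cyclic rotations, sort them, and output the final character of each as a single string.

dbbeabc$dabaaeddeecdbbc

rank  rotation                 last
    0  $bbaacdeacbabeceddbbedd  d
    1  aacdeacbabeceddbbedd$bb  b
    2  abeceddbbedd$bbaacdeacb  b
    3  acbabeceddbbedd$bbaacde  e
    4  acdeacbabeceddbbedd$bba  a
    5  baacdeacbabeceddbbedd$b  b
    6  babeceddbbedd$bbaacdeac  c
    7  bbaacdeacbabeceddbbedd$  $
    8  bbedd$bbaacdeacbabecedd  d
    9  beceddbbedd$bbaacdeacba  a
   10  bedd$bbaacdeacbabeceddb  b
   11  cbabeceddbbedd$bbaacdea  a
   12  cdeacbabeceddbbedd$bbaa  a
   13  ceddbbedd$bbaacdeacbabe  e
   14  d$bbaacdeacbabeceddbbed  d
   15  dbbedd$bbaacdeacbabeced  d
   16  dd$bbaacdeacbabeceddbbe  e
   17  ddbbedd$bbaacdeacbabece  e
   18  deacbabeceddbbedd$bbaac  c
   19  eacbabeceddbbedd$bbaacd  d
   20  eceddbbedd$bbaacdeacbab  b
   21  edd$bbaacdeacbabeceddbb  b
   22  eddbbedd$bbaacdeacbabec  c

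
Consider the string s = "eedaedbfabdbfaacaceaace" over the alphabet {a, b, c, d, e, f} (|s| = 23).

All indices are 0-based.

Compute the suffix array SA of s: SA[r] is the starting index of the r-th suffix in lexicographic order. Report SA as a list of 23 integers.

[13, 19, 8, 14, 20, 16, 3, 9, 11, 6, 15, 21, 17, 2, 10, 5, 22, 18, 1, 4, 0, 12, 7]

rank | idx | suffix
   0 |  13 | aacaceaace
   1 |  19 | aace
   2 |   8 | abdbfaacaceaace
   3 |  14 | acaceaace
   4 |  20 | ace
   5 |  16 | aceaace
   6 |   3 | aedbfabdbfaacaceaace
   7 |   9 | bdbfaacaceaace
   8 |  11 | bfaacaceaace
   9 |   6 | bfabdbfaacaceaace
  10 |  15 | caceaace
  11 |  21 | ce
  12 |  17 | ceaace
  13 |   2 | daedbfabdbfaacaceaace
  14 |  10 | dbfaacaceaace
  15 |   5 | dbfabdbfaacaceaace
  16 |  22 | e
  17 |  18 | eaace
  18 |   1 | edaedbfabdbfaacaceaace
  19 |   4 | edbfabdbfaacaceaace
  20 |   0 | eedaedbfabdbfaacaceaace
  21 |  12 | faacaceaace
  22 |   7 | fabdbfaacaceaace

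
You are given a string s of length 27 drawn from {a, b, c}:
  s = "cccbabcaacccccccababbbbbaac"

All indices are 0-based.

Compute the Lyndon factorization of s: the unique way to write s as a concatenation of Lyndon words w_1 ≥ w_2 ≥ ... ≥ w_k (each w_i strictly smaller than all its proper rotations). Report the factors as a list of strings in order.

["c", "c", "c", "b", "abc", "aacccccccababbbbb", "aac"]

emit factor 1: 'c' (i=0, period=1)
emit factor 2: 'c' (i=1, period=1)
emit factor 3: 'c' (i=2, period=1)
emit factor 4: 'b' (i=3, period=1)
emit factor 5: 'abc' (i=4, period=3)
emit factor 6: 'aacccccccababbbbb' (i=7, period=17)
emit factor 7: 'aac' (i=24, period=3)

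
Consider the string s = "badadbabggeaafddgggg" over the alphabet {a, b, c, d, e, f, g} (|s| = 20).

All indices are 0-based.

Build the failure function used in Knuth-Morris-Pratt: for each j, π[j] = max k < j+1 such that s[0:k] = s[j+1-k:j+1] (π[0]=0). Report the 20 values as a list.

π[0] = 0
j=1 s[j]='a': π[1]=0 (border '')
j=2 s[j]='d': π[2]=0 (border '')
j=3 s[j]='a': π[3]=0 (border '')
j=4 s[j]='d': π[4]=0 (border '')
j=5 s[j]='b': π[5]=1 (border 'b')
j=6 s[j]='a': π[6]=2 (border 'ba')
j=7 s[j]='b': k: 2→0; π[7]=1 (border 'b')
j=8 s[j]='g': k: 1→0; π[8]=0 (border '')
j=9 s[j]='g': π[9]=0 (border '')
j=10 s[j]='e': π[10]=0 (border '')
j=11 s[j]='a': π[11]=0 (border '')
j=12 s[j]='a': π[12]=0 (border '')
j=13 s[j]='f': π[13]=0 (border '')
j=14 s[j]='d': π[14]=0 (border '')
j=15 s[j]='d': π[15]=0 (border '')
j=16 s[j]='g': π[16]=0 (border '')
j=17 s[j]='g': π[17]=0 (border '')
j=18 s[j]='g': π[18]=0 (border '')
j=19 s[j]='g': π[19]=0 (border '')

[0, 0, 0, 0, 0, 1, 2, 1, 0, 0, 0, 0, 0, 0, 0, 0, 0, 0, 0, 0]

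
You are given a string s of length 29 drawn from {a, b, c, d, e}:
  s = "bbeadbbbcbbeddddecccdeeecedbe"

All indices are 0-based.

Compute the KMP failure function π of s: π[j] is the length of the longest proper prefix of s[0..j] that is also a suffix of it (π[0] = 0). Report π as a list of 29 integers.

π[0] = 0
j=1 s[j]='b': π[1]=1 (border 'b')
j=2 s[j]='e': k: 1→0; π[2]=0 (border '')
j=3 s[j]='a': π[3]=0 (border '')
j=4 s[j]='d': π[4]=0 (border '')
j=5 s[j]='b': π[5]=1 (border 'b')
j=6 s[j]='b': π[6]=2 (border 'bb')
j=7 s[j]='b': k: 2→1; π[7]=2 (border 'bb')
j=8 s[j]='c': k: 2→1→0; π[8]=0 (border '')
j=9 s[j]='b': π[9]=1 (border 'b')
j=10 s[j]='b': π[10]=2 (border 'bb')
j=11 s[j]='e': π[11]=3 (border 'bbe')
j=12 s[j]='d': k: 3→0; π[12]=0 (border '')
j=13 s[j]='d': π[13]=0 (border '')
j=14 s[j]='d': π[14]=0 (border '')
j=15 s[j]='d': π[15]=0 (border '')
j=16 s[j]='e': π[16]=0 (border '')
j=17 s[j]='c': π[17]=0 (border '')
j=18 s[j]='c': π[18]=0 (border '')
j=19 s[j]='c': π[19]=0 (border '')
j=20 s[j]='d': π[20]=0 (border '')
j=21 s[j]='e': π[21]=0 (border '')
j=22 s[j]='e': π[22]=0 (border '')
j=23 s[j]='e': π[23]=0 (border '')
j=24 s[j]='c': π[24]=0 (border '')
j=25 s[j]='e': π[25]=0 (border '')
j=26 s[j]='d': π[26]=0 (border '')
j=27 s[j]='b': π[27]=1 (border 'b')
j=28 s[j]='e': k: 1→0; π[28]=0 (border '')

[0, 1, 0, 0, 0, 1, 2, 2, 0, 1, 2, 3, 0, 0, 0, 0, 0, 0, 0, 0, 0, 0, 0, 0, 0, 0, 0, 1, 0]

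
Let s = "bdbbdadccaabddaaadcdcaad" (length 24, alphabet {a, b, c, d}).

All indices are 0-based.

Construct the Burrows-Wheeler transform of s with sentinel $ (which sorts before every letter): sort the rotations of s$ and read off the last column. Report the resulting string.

ddccaaadadb$acdddadbbcaab

rank  rotation                   last
    0  $bdbbdadccaabddaaadcdcaad  d
    1  aaadcdcaad$bdbbdadccaabdd  d
    2  aabddaaadcdcaad$bdbbdadcc  c
    3  aad$bdbbdadccaabddaaadcdc  c
    4  aadcdcaad$bdbbdadccaabdda  a
    5  abddaaadcdcaad$bdbbdadcca  a
    6  ad$bdbbdadccaabddaaadcdca  a
    7  adccaabddaaadcdcaad$bdbbd  d
    8  adcdcaad$bdbbdadccaabddaa  a
    9  bbdadccaabddaaadcdcaad$bd  d
   10  bdadccaabddaaadcdcaad$bdb  b
   11  bdbbdadccaabddaaadcdcaad$  $
   12  bddaaadcdcaad$bdbbdadccaa  a
   13  caabddaaadcdcaad$bdbbdadc  c
   14  caad$bdbbdadccaabddaaadcd  d
   15  ccaabddaaadcdcaad$bdbbdad  d
   16  cdcaad$bdbbdadccaabddaaad  d
   17  d$bdbbdadccaabddaaadcdcaa  a
   18  daaadcdcaad$bdbbdadccaabd  d
   19  dadccaabddaaadcdcaad$bdbb  b
   20  dbbdadccaabddaaadcdcaad$b  b
   21  dcaad$bdbbdadccaabddaaadc  c
   22  dccaabddaaadcdcaad$bdbbda  a
   23  dcdcaad$bdbbdadccaabddaaa  a
   24  ddaaadcdcaad$bdbbdadccaab  b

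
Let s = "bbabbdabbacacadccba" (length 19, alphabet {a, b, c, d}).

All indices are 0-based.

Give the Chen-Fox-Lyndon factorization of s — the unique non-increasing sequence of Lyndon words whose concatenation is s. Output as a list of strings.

emit factor 1: 'b' (i=0, period=1)
emit factor 2: 'b' (i=1, period=1)
emit factor 3: 'abbd' (i=2, period=4)
emit factor 4: 'abbacacadccb' (i=6, period=12)
emit factor 5: 'a' (i=18, period=1)

["b", "b", "abbd", "abbacacadccb", "a"]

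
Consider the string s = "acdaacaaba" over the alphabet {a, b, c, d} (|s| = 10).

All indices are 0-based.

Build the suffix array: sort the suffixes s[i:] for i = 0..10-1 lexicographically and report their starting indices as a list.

rank→(start, suffix):
  0 → (9, 'a')
  1 → (6, 'aaba')
  2 → (3, 'aacaaba')
  3 → (7, 'aba')
  4 → (4, 'acaaba')
  5 → (0, 'acdaacaaba')
  6 → (8, 'ba')
  7 → (5, 'caaba')
  8 → (1, 'cdaacaaba')
  9 → (2, 'daacaaba')

[9, 6, 3, 7, 4, 0, 8, 5, 1, 2]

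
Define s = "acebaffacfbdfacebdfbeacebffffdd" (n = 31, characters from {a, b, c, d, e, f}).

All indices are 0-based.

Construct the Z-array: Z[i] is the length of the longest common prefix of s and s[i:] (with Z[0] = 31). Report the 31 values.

[31, 0, 0, 0, 1, 0, 0, 2, 0, 0, 0, 0, 0, 4, 0, 0, 0, 0, 0, 0, 0, 4, 0, 0, 0, 0, 0, 0, 0, 0, 0]

Z[0]=31
i=1: outside box; Z[1]=0
i=2: outside box; Z[2]=0
i=3: outside box; Z[3]=0
i=4: outside box; Z[4]=1 extend→box=[4,5)
i=5: outside box; Z[5]=0
i=6: outside box; Z[6]=0
i=7: outside box; Z[7]=2 extend→box=[7,9)
i=8: min(r-i=1, Z[1]=0)=0; Z[8]=0
i=9: outside box; Z[9]=0
i=10: outside box; Z[10]=0
i=11: outside box; Z[11]=0
i=12: outside box; Z[12]=0
i=13: outside box; Z[13]=4 extend→box=[13,17)
i=14: min(r-i=3, Z[1]=0)=0; Z[14]=0
i=15: min(r-i=2, Z[2]=0)=0; Z[15]=0
i=16: min(r-i=1, Z[3]=0)=0; Z[16]=0
i=17: outside box; Z[17]=0
i=18: outside box; Z[18]=0
i=19: outside box; Z[19]=0
i=20: outside box; Z[20]=0
i=21: outside box; Z[21]=4 extend→box=[21,25)
i=22: min(r-i=3, Z[1]=0)=0; Z[22]=0
i=23: min(r-i=2, Z[2]=0)=0; Z[23]=0
i=24: min(r-i=1, Z[3]=0)=0; Z[24]=0
i=25: outside box; Z[25]=0
i=26: outside box; Z[26]=0
i=27: outside box; Z[27]=0
i=28: outside box; Z[28]=0
i=29: outside box; Z[29]=0
i=30: outside box; Z[30]=0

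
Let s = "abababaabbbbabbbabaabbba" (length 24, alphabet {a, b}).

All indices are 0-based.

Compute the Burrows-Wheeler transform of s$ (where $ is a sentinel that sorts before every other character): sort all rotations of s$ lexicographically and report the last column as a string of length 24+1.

rank  rotation                   last
    0  $abababaabbbbabbbabaabbba  a
    1  a$abababaabbbbabbbabaabbb  b
    2  aabbba$abababaabbbbabbbab  b
    3  aabbbbabbbabaabbba$ababab  b
    4  abaabbba$abababaabbbbabbb  b
    5  abaabbbbabbbabaabbba$abab  b
    6  ababaabbbbabbbabaabbba$ab  b
    7  abababaabbbbabbbabaabbba$  $
    8  abbba$abababaabbbbabbbaba  a
    9  abbbabaabbba$abababaabbbb  b
   10  abbbbabbbabaabbba$abababa  a
   11  ba$abababaabbbbabbbabaabb  b
   12  baabbba$abababaabbbbabbba  a
   13  baabbbbabbbabaabbba$ababa  a
   14  babaabbba$abababaabbbbabb  b
   15  babaabbbbabbbabaabbba$aba  a
   16  bababaabbbbabbbabaabbba$a  a
   17  babbbabaabbba$abababaabbb  b
   18  bba$abababaabbbbabbbabaab  b
   19  bbabaabbba$abababaabbbbab  b
   20  bbabbbabaabbba$abababaabb  b
   21  bbba$abababaabbbbabbbabaa  a
   22  bbbabaabbba$abababaabbbba  a
   23  bbbabbbabaabbba$abababaab  b
   24  bbbbabbbabaabbba$abababaa  a

abbbbbb$ababaabaabbbbaaba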